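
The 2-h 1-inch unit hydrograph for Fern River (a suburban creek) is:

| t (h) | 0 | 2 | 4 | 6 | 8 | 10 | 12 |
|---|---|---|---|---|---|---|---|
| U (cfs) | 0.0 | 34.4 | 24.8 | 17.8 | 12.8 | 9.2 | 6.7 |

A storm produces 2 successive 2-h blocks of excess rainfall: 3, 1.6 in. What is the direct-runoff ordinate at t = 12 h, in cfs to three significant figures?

Q ≈ 34.8 cfs

By discrete convolution, Q_j = Σ (P_i / 1 in) · U_{j−i}.
At t = 12 h (j=6): Q = (3/1)·6.7 + (1.6/1)·9.2 = 34.8 cfs.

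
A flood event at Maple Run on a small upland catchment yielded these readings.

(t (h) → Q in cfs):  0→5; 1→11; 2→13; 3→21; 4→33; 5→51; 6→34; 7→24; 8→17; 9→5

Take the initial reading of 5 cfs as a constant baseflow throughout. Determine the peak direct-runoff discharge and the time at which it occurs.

Subtracting baseflow gives direct-runoff ordinates: 0.0, 6.0, 8.0, 16.0, 28.0, 46.0, 29.0, 19.0, 12.0, 0.0 cfs.
The maximum is 46.0 cfs, occurring at the reading for t = 5 h.

Q_p = 46.0 cfs at t = 5 h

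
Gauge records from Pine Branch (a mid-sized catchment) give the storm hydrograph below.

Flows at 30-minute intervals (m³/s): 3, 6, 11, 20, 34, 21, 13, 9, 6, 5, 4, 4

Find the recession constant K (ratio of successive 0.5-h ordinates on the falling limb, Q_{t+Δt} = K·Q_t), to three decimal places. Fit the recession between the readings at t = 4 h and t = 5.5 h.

Using the recession-limb readings at t = 4 h and t = 5.5 h: Q falls from 6 to 4 m³/s over 3 intervals.
K = (Q₂/Q₁)^(1/3) = (4/6)^(1/3) = 0.874.

K ≈ 0.874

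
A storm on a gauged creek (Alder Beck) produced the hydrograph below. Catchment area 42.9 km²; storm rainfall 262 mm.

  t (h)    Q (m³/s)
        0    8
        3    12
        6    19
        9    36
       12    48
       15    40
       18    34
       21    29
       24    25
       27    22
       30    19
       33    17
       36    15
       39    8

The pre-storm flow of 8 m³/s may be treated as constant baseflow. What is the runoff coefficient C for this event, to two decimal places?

ΣQ_DR = 220.0 m³/s; V = ΣQ_DR·Δt = 2.376 × 10^6 m³.
Runoff depth d = V / A = 55.38 mm.
C = d / P = 55.38 / 262 = 0.21.

C ≈ 0.21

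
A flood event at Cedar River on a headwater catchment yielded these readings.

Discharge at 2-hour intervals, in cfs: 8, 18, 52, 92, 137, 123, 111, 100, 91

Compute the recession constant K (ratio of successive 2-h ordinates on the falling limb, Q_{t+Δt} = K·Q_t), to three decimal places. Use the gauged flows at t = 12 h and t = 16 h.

Using the recession-limb readings at t = 12 h and t = 16 h: Q falls from 111 to 91 cfs over 2 intervals.
K = (Q₂/Q₁)^(1/2) = (91/111)^(1/2) = 0.905.

K ≈ 0.905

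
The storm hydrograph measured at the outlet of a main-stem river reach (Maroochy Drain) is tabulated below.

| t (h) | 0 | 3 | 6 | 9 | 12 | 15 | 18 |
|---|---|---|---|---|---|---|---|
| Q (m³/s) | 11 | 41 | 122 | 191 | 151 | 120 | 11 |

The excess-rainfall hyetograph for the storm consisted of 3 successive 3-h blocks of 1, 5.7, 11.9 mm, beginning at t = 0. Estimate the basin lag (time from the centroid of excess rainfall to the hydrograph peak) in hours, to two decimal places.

t_L ≈ 2.74 h

Centroid of excess rainfall: t_c = Σ P_i·t̄_i / ΣP_i = 6.2581 h (block centres at 1.5, 4.5, 7.5 h).
Hydrograph peak occurs at t = 9 h, so basin lag t_L = 9 − 6.2581 = 2.74 h.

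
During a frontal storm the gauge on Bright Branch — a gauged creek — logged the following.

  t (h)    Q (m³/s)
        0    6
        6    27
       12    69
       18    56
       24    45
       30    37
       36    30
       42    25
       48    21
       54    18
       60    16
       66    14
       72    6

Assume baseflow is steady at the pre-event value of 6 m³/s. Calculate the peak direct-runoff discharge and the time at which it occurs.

Q_p = 63.0 m³/s at t = 12 h

Subtracting baseflow gives direct-runoff ordinates: 0.0, 21.0, 63.0, 50.0, 39.0, 31.0, 24.0, 19.0, 15.0, 12.0, 10.0, 8.0, 0.0 m³/s.
The maximum is 63.0 m³/s, occurring at the reading for t = 12 h.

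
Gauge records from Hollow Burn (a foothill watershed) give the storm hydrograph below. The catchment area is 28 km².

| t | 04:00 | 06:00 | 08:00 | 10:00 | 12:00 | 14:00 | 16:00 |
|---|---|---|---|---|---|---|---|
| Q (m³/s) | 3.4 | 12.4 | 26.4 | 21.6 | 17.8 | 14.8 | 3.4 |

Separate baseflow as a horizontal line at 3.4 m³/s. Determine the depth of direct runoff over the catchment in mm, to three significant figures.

d ≈ 19.5 mm

Direct runoff: 0.0, 9.0, 23.0, 18.2, 14.4, 11.4, 0.0 m³/s; ΣQ_DR = 76.00 m³/s.
V = ΣQ_DR · Δt = 76.00 × 7200 s = 5.472 × 10^5 m³.
Over A = 28 km², depth = V / A = 19.5 mm.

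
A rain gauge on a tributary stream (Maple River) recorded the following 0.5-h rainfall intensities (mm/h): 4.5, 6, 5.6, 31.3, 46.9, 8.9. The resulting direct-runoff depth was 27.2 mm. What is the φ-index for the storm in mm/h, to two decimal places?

Only the 2 blocks with intensity above φ contribute runoff: 31.3, 46.9 mm/h.
Σ(I−φ)·Δt = d  ⇒  (31.3+46.9 − 2φ)·0.5 = 27.2
φ = (78.20 − 27.2/0.5) / 2 = 11.90 mm/h.

φ ≈ 11.90 mm/h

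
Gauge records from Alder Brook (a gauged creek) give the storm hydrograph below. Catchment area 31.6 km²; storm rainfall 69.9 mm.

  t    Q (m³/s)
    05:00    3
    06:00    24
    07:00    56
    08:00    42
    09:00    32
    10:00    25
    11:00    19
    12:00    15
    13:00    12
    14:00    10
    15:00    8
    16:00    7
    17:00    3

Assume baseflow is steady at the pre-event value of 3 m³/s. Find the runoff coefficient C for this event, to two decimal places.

ΣQ_DR = 217.0 m³/s; V = ΣQ_DR·Δt = 7.812 × 10^5 m³.
Runoff depth d = V / A = 24.72 mm.
C = d / P = 24.72 / 69.9 = 0.35.

C ≈ 0.35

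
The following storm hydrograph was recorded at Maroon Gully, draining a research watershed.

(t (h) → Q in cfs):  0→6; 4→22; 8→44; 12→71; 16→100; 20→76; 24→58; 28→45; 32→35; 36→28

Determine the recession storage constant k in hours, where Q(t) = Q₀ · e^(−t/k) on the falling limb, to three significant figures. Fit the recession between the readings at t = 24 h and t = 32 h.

k ≈ 15.8 h

On the falling limb, Q drops from 58 to 35 cfs between t = 24 h and t = 32 h (Δt = 8 h).
k = −Δt / ln(Q₂/Q₁) = −8 / ln(35/58) = 15.8 h.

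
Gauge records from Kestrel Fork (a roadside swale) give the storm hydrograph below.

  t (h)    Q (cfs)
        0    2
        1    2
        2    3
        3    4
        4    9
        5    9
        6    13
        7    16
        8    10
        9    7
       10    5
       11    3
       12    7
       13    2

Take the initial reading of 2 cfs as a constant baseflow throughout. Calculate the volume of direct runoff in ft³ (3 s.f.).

V ≈ 2.30 × 10^5 ft³

Direct-runoff ordinates (Q − Q_b): 0.0, 0.0, 1.0, 2.0, 7.0, 7.0, 11.0, 14.0, 8.0, 5.0, 3.0, 1.0, 5.0, 0.0 cfs.
ΣQ_DR = 64.00 cfs.
With Δt = 1 h = 3600 s, V = ΣQ_DR · Δt = 64.00 × 3600 = 2.30 × 10^5 ft³.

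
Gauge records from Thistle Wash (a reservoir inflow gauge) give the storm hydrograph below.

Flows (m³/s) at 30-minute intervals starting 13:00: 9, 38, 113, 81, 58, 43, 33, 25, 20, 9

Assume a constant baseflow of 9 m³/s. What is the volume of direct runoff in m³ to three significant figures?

Direct-runoff ordinates (Q − Q_b): 0.0, 29.0, 104.0, 72.0, 49.0, 34.0, 24.0, 16.0, 11.0, 0.0 m³/s.
ΣQ_DR = 339.0 m³/s.
With Δt = 0.5 h = 1800 s, V = ΣQ_DR · Δt = 339.0 × 1800 = 6.10 × 10^5 m³.

V ≈ 6.10 × 10^5 m³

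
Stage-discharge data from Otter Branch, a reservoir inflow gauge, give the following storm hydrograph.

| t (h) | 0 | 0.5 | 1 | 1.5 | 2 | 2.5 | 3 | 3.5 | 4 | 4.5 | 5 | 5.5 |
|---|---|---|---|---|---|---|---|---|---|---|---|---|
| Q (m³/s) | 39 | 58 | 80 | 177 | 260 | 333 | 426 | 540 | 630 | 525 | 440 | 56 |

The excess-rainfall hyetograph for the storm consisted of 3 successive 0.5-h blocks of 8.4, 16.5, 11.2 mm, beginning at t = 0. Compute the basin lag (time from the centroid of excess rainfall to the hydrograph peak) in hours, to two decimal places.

t_L ≈ 3.21 h

Centroid of excess rainfall: t_c = Σ P_i·t̄_i / ΣP_i = 0.7888 h (block centres at 0.25, 0.75, 1.25 h).
Hydrograph peak occurs at t = 4 h, so basin lag t_L = 4 − 0.7888 = 3.21 h.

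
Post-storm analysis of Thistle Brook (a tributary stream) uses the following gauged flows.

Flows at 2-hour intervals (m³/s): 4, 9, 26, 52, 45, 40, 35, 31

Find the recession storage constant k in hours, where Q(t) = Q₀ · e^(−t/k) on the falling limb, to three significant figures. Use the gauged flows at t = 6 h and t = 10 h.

k ≈ 15.2 h

On the falling limb, Q drops from 52 to 40 m³/s between t = 6 h and t = 10 h (Δt = 4 h).
k = −Δt / ln(Q₂/Q₁) = −4 / ln(40/52) = 15.2 h.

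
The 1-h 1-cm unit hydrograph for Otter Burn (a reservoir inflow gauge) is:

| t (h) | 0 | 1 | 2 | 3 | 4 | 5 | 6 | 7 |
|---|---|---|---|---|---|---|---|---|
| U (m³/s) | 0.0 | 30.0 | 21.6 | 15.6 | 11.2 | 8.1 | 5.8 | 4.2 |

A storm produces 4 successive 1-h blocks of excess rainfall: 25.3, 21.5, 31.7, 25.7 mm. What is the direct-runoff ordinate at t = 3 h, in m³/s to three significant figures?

By discrete convolution, Q_j = Σ (P_i / 10 mm) · U_{j−i}.
At t = 3 h (j=3): Q = (25.3/10)·15.6 + (21.5/10)·21.6 + (31.7/10)·30.0 + (25.7/10)·0.0 = 181 m³/s.

Q ≈ 181 m³/s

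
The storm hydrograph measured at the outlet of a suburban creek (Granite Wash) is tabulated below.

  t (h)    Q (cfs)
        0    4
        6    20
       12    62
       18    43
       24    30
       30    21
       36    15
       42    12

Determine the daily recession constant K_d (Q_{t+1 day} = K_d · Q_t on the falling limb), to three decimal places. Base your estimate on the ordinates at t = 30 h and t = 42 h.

K_d ≈ 0.327

Between t = 30 h and t = 42 h the flow falls from 21 to 12 cfs over 2×6 h = 12 h.
Per-interval ratio K = (12/21)^(1/2) = 0.7559; K_d = K^(24/6) = 0.327.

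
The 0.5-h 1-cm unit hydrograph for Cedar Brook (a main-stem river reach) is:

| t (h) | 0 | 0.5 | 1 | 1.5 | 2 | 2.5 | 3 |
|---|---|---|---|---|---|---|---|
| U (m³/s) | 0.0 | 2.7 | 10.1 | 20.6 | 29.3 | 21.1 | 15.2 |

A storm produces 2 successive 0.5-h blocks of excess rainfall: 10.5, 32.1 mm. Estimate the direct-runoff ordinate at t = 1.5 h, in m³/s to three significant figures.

Q ≈ 54.1 m³/s

By discrete convolution, Q_j = Σ (P_i / 10 mm) · U_{j−i}.
At t = 1.5 h (j=3): Q = (10.5/10)·20.6 + (32.1/10)·10.1 = 54.1 m³/s.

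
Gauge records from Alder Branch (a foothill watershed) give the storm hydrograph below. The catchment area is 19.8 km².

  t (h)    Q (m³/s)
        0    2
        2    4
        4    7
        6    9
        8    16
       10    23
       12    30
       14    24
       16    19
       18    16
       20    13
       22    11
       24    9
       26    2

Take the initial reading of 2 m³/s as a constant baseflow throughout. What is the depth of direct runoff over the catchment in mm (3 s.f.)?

d ≈ 57.1 mm

Direct runoff: 0.0, 2.0, 5.0, 7.0, 14.0, 21.0, 28.0, 22.0, 17.0, 14.0, 11.0, 9.0, 7.0, 0.0 m³/s; ΣQ_DR = 157.0 m³/s.
V = ΣQ_DR · Δt = 157.0 × 7200 s = 1.130 × 10^6 m³.
Over A = 19.8 km², depth = V / A = 57.1 mm.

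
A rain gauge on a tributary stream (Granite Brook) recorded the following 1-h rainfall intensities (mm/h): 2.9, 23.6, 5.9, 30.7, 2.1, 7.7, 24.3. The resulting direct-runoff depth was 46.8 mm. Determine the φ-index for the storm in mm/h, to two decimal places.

φ ≈ 10.60 mm/h

Only the 3 blocks with intensity above φ contribute runoff: 23.6, 30.7, 24.3 mm/h.
Σ(I−φ)·Δt = d  ⇒  (23.6+30.7+24.3 − 3φ)·1 = 46.8
φ = (78.60 − 46.8/1) / 3 = 10.60 mm/h.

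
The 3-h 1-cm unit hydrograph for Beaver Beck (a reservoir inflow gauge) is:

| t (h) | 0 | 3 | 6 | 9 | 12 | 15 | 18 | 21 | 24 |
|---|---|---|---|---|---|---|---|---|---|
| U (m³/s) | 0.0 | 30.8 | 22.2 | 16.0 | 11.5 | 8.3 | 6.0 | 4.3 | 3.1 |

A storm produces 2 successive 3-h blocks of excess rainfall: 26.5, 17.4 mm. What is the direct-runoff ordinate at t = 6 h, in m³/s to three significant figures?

Q ≈ 112 m³/s

By discrete convolution, Q_j = Σ (P_i / 10 mm) · U_{j−i}.
At t = 6 h (j=2): Q = (26.5/10)·22.2 + (17.4/10)·30.8 = 112 m³/s.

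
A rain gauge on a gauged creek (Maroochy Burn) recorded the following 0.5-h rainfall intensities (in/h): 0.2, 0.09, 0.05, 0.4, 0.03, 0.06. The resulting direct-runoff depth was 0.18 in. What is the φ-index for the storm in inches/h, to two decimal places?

φ ≈ 0.12 in/h

Only the 2 blocks with intensity above φ contribute runoff: 0.2, 0.4 in/h.
Σ(I−φ)·Δt = d  ⇒  (0.2+0.4 − 2φ)·0.5 = 0.18
φ = (0.6000 − 0.18/0.5) / 2 = 0.12 in/h.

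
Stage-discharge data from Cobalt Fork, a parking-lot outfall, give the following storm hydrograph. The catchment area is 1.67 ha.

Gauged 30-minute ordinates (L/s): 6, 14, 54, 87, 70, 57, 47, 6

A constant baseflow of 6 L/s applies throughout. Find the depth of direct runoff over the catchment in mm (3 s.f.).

d ≈ 31.6 mm

Direct runoff: 0.0, 8.0, 48.0, 81.0, 64.0, 51.0, 41.0, 0.0 L/s; ΣQ_DR = 293.0 L/s.
V = ΣQ_DR · Δt = 293.0 × 1800 s = 5.274 × 10^5 L.
Over A = 1.67 ha, depth = V / A = 31.6 mm.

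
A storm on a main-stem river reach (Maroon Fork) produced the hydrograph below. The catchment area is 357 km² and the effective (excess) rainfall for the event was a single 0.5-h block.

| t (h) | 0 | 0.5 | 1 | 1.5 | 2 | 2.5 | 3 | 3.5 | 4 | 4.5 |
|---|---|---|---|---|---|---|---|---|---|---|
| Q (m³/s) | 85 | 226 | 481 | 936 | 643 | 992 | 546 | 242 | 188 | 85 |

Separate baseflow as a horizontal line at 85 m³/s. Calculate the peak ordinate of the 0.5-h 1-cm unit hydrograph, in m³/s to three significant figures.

Direct runoff: 0.0, 141.0, 396.0, 851.0, 558.0, 907.0, 461.0, 157.0, 103.0, 0.0 m³/s; ΣQ_DR = 3574 m³/s, peak = 907.0 m³/s.
Runoff depth d = ΣQ_DR·Δt / A = 3574 × 1800 / (357 km²) = 18.02 mm.
The 1-cm UH is the DRH scaled by (10 mm)/d, so U_p = 907.0 × 10/18.02 = 503 m³/s.

U_p ≈ 503 m³/s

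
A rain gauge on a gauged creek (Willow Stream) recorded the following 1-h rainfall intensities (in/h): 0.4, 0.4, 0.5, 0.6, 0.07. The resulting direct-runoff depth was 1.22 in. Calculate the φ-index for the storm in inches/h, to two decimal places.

φ ≈ 0.17 in/h

Only the 4 blocks with intensity above φ contribute runoff: 0.4, 0.4, 0.5, 0.6 in/h.
Σ(I−φ)·Δt = d  ⇒  (0.4+0.4+0.5+0.6 − 4φ)·1 = 1.22
φ = (1.900 − 1.22/1) / 4 = 0.17 in/h.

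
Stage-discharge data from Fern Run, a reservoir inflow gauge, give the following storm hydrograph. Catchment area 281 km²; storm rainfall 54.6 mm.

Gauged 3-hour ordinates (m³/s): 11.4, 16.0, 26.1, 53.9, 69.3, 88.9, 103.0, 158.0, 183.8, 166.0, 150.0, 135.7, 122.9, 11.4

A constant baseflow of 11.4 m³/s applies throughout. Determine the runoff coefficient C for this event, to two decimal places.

ΣQ_DR = 1137 m³/s; V = ΣQ_DR·Δt = 1.228 × 10^7 m³.
Runoff depth d = V / A = 43.69 mm.
C = d / P = 43.69 / 54.6 = 0.80.

C ≈ 0.80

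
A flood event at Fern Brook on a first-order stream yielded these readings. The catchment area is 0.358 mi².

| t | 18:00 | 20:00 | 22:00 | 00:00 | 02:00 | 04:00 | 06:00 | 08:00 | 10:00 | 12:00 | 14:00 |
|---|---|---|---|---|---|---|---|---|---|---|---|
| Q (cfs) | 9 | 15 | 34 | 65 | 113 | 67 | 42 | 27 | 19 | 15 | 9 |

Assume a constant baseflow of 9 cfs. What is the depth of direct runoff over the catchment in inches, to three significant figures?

Direct runoff: 0.0, 6.0, 25.0, 56.0, 104.0, 58.0, 33.0, 18.0, 10.0, 6.0, 0.0 cfs; ΣQ_DR = 316.0 cfs.
V = ΣQ_DR · Δt = 316.0 × 7200 s = 2.275 × 10^6 ft³.
Over A = 0.358 mi², depth = V / A = 2.74 in.

d ≈ 2.74 in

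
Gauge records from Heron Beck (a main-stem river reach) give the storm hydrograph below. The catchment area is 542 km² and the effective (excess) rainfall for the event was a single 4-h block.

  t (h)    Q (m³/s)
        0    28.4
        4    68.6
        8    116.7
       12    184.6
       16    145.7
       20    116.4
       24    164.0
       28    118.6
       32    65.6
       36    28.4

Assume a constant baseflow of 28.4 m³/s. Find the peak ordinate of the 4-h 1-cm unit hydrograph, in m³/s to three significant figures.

U_p ≈ 78.1 m³/s

Direct runoff: 0.0, 40.2, 88.3, 156.2, 117.3, 88.0, 135.6, 90.2, 37.2, 0.0 m³/s; ΣQ_DR = 753.0 m³/s, peak = 156.2 m³/s.
Runoff depth d = ΣQ_DR·Δt / A = 753.0 × 14400 / (542 km²) = 20.01 mm.
The 1-cm UH is the DRH scaled by (10 mm)/d, so U_p = 156.2 × 10/20.01 = 78.1 m³/s.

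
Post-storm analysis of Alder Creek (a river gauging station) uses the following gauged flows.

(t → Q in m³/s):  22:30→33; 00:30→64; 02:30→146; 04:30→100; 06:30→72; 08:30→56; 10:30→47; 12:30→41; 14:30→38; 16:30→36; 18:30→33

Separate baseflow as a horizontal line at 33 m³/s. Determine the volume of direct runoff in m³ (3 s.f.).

V ≈ 2.18 × 10^6 m³

Direct-runoff ordinates (Q − Q_b): 0.0, 31.0, 113.0, 67.0, 39.0, 23.0, 14.0, 8.0, 5.0, 3.0, 0.0 m³/s.
ΣQ_DR = 303.0 m³/s.
With Δt = 2 h = 7200 s, V = ΣQ_DR · Δt = 303.0 × 7200 = 2.18 × 10^6 m³.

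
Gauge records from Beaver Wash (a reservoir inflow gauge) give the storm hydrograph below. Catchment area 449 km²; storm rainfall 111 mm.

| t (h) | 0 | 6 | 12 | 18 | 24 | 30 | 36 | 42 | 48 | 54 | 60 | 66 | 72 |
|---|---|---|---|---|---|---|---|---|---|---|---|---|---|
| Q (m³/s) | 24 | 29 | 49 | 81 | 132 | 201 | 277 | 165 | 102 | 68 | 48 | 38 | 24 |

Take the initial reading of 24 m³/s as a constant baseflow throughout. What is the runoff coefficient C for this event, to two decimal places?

C ≈ 0.40

ΣQ_DR = 926.0 m³/s; V = ΣQ_DR·Δt = 2.000 × 10^7 m³.
Runoff depth d = V / A = 44.55 mm.
C = d / P = 44.55 / 111 = 0.40.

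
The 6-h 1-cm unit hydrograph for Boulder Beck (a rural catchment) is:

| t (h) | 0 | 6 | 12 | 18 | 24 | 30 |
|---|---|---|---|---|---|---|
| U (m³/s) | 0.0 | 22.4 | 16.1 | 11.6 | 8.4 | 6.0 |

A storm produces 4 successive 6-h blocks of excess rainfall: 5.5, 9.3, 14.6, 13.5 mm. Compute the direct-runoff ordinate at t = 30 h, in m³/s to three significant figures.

Q ≈ 49.8 m³/s

By discrete convolution, Q_j = Σ (P_i / 10 mm) · U_{j−i}.
At t = 30 h (j=5): Q = (5.5/10)·6.0 + (9.3/10)·8.4 + (14.6/10)·11.6 + (13.5/10)·16.1 = 49.8 m³/s.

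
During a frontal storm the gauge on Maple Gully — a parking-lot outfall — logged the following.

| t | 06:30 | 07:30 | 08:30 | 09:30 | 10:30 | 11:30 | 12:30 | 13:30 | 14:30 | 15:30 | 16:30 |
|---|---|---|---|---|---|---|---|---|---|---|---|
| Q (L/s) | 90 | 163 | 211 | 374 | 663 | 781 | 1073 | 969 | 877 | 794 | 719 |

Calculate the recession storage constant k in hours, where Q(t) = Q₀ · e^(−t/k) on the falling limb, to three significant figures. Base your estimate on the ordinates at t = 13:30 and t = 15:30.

On the falling limb, Q drops from 969 to 794 L/s between t = 13:30 and t = 15:30 (Δt = 2 h).
k = −Δt / ln(Q₂/Q₁) = −2 / ln(794/969) = 10.0 h.

k ≈ 10.0 h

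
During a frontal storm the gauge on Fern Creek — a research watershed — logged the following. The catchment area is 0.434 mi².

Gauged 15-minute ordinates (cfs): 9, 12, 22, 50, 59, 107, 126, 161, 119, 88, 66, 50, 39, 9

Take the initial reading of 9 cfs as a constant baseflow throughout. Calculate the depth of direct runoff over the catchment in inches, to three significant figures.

d ≈ 0.706 in

Direct runoff: 0.0, 3.0, 13.0, 41.0, 50.0, 98.0, 117.0, 152.0, 110.0, 79.0, 57.0, 41.0, 30.0, 0.0 cfs; ΣQ_DR = 791.0 cfs.
V = ΣQ_DR · Δt = 791.0 × 900 s = 7.119 × 10^5 ft³.
Over A = 0.434 mi², depth = V / A = 0.706 in.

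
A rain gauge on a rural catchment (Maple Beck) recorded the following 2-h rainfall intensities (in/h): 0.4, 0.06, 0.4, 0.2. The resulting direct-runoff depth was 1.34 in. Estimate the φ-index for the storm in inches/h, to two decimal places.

φ ≈ 0.11 in/h

Only the 3 blocks with intensity above φ contribute runoff: 0.4, 0.4, 0.2 in/h.
Σ(I−φ)·Δt = d  ⇒  (0.4+0.4+0.2 − 3φ)·2 = 1.34
φ = (1.000 − 1.34/2) / 3 = 0.11 in/h.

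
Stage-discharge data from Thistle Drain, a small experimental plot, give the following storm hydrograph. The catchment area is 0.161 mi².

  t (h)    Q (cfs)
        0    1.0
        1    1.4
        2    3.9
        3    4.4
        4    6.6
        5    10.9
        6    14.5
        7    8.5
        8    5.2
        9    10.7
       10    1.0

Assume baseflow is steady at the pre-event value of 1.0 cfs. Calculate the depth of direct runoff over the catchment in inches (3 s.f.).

Direct runoff: 0.0, 0.4, 2.9, 3.4, 5.6, 9.9, 13.5, 7.5, 4.2, 9.7, 0.0 cfs; ΣQ_DR = 57.10 cfs.
V = ΣQ_DR · Δt = 57.10 × 3600 s = 2.056 × 10^5 ft³.
Over A = 0.161 mi², depth = V / A = 0.550 in.

d ≈ 0.550 in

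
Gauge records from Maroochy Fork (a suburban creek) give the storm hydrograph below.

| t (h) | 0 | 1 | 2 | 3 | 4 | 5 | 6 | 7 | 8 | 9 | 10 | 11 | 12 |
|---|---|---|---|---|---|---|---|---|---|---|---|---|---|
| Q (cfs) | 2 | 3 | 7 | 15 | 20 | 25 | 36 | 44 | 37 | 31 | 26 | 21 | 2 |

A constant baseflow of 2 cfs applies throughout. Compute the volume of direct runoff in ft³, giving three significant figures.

Direct-runoff ordinates (Q − Q_b): 0.0, 1.0, 5.0, 13.0, 18.0, 23.0, 34.0, 42.0, 35.0, 29.0, 24.0, 19.0, 0.0 cfs.
ΣQ_DR = 243.0 cfs.
With Δt = 1 h = 3600 s, V = ΣQ_DR · Δt = 243.0 × 3600 = 8.75 × 10^5 ft³.

V ≈ 8.75 × 10^5 ft³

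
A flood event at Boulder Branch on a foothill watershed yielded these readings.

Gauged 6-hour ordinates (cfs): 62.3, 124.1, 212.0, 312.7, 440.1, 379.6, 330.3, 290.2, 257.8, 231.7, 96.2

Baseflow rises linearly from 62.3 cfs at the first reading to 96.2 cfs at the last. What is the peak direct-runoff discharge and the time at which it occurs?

Q_p = 364.24 cfs at t = 24 h

Subtracting baseflow gives direct-runoff ordinates: 0.00, 58.41, 142.92, 240.23, 364.24, 300.35, 247.66, 204.17, 168.38, 138.89, 0.00 cfs.
The maximum is 364.24 cfs, occurring at the reading for t = 24 h.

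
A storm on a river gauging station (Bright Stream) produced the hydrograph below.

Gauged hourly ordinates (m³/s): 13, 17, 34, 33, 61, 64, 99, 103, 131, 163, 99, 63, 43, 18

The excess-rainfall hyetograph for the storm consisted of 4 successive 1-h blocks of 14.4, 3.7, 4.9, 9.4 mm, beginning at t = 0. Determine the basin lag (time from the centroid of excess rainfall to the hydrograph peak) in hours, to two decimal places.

t_L ≈ 7.21 h

Centroid of excess rainfall: t_c = Σ P_i·t̄_i / ΣP_i = 1.7870 h (block centres at 0.5, 1.5, 2.5, 3.5 h).
Hydrograph peak occurs at t = 9 h, so basin lag t_L = 9 − 1.7870 = 7.21 h.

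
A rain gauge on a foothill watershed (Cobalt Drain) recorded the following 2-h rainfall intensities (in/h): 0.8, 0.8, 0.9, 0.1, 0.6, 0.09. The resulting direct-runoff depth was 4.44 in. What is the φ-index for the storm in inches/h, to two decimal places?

φ ≈ 0.22 in/h

Only the 4 blocks with intensity above φ contribute runoff: 0.8, 0.8, 0.9, 0.6 in/h.
Σ(I−φ)·Δt = d  ⇒  (0.8+0.8+0.9+0.6 − 4φ)·2 = 4.44
φ = (3.100 − 4.44/2) / 4 = 0.22 in/h.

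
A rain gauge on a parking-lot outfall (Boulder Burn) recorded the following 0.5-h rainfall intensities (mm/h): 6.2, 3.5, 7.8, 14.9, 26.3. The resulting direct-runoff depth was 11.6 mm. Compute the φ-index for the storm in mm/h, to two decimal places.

Only the 2 blocks with intensity above φ contribute runoff: 14.9, 26.3 mm/h.
Σ(I−φ)·Δt = d  ⇒  (14.9+26.3 − 2φ)·0.5 = 11.6
φ = (41.20 − 11.6/0.5) / 2 = 9.00 mm/h.

φ ≈ 9.00 mm/h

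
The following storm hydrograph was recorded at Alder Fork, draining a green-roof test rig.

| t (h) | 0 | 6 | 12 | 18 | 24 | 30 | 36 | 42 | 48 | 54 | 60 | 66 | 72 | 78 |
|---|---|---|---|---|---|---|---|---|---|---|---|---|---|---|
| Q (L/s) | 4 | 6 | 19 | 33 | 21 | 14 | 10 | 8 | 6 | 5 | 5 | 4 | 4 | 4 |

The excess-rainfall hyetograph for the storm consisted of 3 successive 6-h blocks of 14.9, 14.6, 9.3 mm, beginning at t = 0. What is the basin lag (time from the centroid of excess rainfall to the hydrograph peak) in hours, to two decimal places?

Centroid of excess rainfall: t_c = Σ P_i·t̄_i / ΣP_i = 8.1340 h (block centres at 3, 9, 15 h).
Hydrograph peak occurs at t = 18 h, so basin lag t_L = 18 − 8.1340 = 9.87 h.

t_L ≈ 9.87 h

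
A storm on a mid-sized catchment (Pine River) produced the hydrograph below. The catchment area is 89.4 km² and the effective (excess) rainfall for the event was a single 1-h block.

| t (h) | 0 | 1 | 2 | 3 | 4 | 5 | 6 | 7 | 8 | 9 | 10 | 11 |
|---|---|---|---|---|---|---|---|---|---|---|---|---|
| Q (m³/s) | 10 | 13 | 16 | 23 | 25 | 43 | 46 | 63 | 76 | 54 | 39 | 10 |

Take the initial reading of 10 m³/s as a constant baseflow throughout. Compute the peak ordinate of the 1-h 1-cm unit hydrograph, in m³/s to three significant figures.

U_p ≈ 55.0 m³/s

Direct runoff: 0.0, 3.0, 6.0, 13.0, 15.0, 33.0, 36.0, 53.0, 66.0, 44.0, 29.0, 0.0 m³/s; ΣQ_DR = 298.0 m³/s, peak = 66.0 m³/s.
Runoff depth d = ΣQ_DR·Δt / A = 298.0 × 3600 / (89.4 km²) = 12.00 mm.
The 1-cm UH is the DRH scaled by (10 mm)/d, so U_p = 66.0 × 10/12.00 = 55.0 m³/s.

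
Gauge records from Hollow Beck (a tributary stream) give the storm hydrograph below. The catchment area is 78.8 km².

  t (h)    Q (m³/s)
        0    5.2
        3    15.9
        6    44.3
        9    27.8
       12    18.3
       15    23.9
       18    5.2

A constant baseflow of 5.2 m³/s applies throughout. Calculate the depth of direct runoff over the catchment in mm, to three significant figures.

Direct runoff: 0.0, 10.7, 39.1, 22.6, 13.1, 18.7, 0.0 m³/s; ΣQ_DR = 104.2 m³/s.
V = ΣQ_DR · Δt = 104.2 × 10800 s = 1.125 × 10^6 m³.
Over A = 78.8 km², depth = V / A = 14.3 mm.

d ≈ 14.3 mm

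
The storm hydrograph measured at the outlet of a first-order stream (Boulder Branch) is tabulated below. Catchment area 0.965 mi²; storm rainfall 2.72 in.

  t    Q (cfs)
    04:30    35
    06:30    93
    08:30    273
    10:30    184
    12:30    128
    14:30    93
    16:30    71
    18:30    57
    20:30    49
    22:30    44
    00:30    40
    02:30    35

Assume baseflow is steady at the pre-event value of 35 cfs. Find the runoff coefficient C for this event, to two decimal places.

ΣQ_DR = 682.0 cfs; V = ΣQ_DR·Δt = 4.910 × 10^6 ft³.
Runoff depth d = V / A = 2.190 in.
C = d / P = 2.190 / 2.72 = 0.81.

C ≈ 0.81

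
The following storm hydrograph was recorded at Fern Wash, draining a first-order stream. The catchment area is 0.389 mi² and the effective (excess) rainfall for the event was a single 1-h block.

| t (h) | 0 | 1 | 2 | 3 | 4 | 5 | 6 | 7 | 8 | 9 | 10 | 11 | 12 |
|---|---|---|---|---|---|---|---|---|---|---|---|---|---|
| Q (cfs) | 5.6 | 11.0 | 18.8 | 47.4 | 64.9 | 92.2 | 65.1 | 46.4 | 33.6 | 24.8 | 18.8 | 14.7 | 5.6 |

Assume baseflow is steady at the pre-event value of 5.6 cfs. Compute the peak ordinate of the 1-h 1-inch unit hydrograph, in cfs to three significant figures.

U_p ≈ 57.8 cfs

Direct runoff: 0.0, 5.4, 13.2, 41.8, 59.3, 86.6, 59.5, 40.8, 28.0, 19.2, 13.2, 9.1, 0.0 cfs; ΣQ_DR = 376.1 cfs, peak = 86.6 cfs.
Runoff depth d = ΣQ_DR·Δt / A = 376.1 × 3600 / (0.389 mi²) = 1.498 in.
The 1-inch UH is the DRH scaled by (1 in)/d, so U_p = 86.6 × 1/1.498 = 57.8 cfs.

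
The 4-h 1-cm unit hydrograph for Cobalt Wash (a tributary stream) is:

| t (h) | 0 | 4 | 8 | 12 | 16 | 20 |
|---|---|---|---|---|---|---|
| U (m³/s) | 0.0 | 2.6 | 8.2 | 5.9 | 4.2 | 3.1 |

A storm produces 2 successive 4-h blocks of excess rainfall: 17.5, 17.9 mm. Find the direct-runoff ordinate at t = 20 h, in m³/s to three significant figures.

By discrete convolution, Q_j = Σ (P_i / 10 mm) · U_{j−i}.
At t = 20 h (j=5): Q = (17.5/10)·3.1 + (17.9/10)·4.2 = 12.9 m³/s.

Q ≈ 12.9 m³/s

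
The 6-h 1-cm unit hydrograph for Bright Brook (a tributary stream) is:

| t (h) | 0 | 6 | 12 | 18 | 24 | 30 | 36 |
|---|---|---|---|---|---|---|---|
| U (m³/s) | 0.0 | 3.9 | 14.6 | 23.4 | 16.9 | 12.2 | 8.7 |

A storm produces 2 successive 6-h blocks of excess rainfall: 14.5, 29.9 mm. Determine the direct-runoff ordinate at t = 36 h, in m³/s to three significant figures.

Q ≈ 49.1 m³/s

By discrete convolution, Q_j = Σ (P_i / 10 mm) · U_{j−i}.
At t = 36 h (j=6): Q = (14.5/10)·8.7 + (29.9/10)·12.2 = 49.1 m³/s.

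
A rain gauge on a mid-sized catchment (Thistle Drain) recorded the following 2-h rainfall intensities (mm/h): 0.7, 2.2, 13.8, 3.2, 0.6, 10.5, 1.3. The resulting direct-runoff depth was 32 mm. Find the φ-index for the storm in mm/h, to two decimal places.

φ ≈ 4.15 mm/h

Only the 2 blocks with intensity above φ contribute runoff: 13.8, 10.5 mm/h.
Σ(I−φ)·Δt = d  ⇒  (13.8+10.5 − 2φ)·2 = 32
φ = (24.30 − 32/2) / 2 = 4.15 mm/h.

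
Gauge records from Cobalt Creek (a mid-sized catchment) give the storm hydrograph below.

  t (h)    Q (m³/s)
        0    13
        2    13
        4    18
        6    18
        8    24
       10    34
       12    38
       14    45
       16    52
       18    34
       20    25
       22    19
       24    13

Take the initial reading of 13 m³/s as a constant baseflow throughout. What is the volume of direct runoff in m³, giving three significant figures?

Direct-runoff ordinates (Q − Q_b): 0.0, 0.0, 5.0, 5.0, 11.0, 21.0, 25.0, 32.0, 39.0, 21.0, 12.0, 6.0, 0.0 m³/s.
ΣQ_DR = 177.0 m³/s.
With Δt = 2 h = 7200 s, V = ΣQ_DR · Δt = 177.0 × 7200 = 1.27 × 10^6 m³.

V ≈ 1.27 × 10^6 m³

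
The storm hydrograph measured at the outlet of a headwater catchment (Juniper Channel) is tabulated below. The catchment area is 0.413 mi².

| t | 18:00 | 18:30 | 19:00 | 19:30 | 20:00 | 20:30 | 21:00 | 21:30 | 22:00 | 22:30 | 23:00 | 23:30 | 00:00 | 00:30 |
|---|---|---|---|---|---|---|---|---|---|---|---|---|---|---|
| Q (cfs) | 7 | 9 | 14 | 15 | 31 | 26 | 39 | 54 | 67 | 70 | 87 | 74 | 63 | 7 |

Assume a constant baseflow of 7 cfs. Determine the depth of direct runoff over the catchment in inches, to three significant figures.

d ≈ 0.872 in

Direct runoff: 0.0, 2.0, 7.0, 8.0, 24.0, 19.0, 32.0, 47.0, 60.0, 63.0, 80.0, 67.0, 56.0, 0.0 cfs; ΣQ_DR = 465.0 cfs.
V = ΣQ_DR · Δt = 465.0 × 1800 s = 8.370 × 10^5 ft³.
Over A = 0.413 mi², depth = V / A = 0.872 in.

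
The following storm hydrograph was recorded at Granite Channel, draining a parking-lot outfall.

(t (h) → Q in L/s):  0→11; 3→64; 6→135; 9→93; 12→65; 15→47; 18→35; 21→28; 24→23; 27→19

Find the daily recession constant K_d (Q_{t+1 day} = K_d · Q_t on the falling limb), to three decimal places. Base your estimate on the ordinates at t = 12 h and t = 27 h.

K_d ≈ 0.140

Between t = 12 h and t = 27 h the flow falls from 65 to 19 L/s over 5×3 h = 15 h.
Per-interval ratio K = (19/65)^(1/5) = 0.7819; K_d = K^(24/3) = 0.140.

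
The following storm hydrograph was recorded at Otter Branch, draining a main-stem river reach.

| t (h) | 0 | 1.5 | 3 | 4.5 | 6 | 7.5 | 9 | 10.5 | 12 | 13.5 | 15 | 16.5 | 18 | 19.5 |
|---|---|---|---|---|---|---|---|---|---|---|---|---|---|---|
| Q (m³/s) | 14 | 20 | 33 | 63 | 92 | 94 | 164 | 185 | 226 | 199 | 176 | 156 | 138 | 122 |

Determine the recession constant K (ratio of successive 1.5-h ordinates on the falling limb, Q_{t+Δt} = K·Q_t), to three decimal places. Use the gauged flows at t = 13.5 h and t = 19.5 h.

K ≈ 0.885

Using the recession-limb readings at t = 13.5 h and t = 19.5 h: Q falls from 199 to 122 m³/s over 4 intervals.
K = (Q₂/Q₁)^(1/4) = (122/199)^(1/4) = 0.885.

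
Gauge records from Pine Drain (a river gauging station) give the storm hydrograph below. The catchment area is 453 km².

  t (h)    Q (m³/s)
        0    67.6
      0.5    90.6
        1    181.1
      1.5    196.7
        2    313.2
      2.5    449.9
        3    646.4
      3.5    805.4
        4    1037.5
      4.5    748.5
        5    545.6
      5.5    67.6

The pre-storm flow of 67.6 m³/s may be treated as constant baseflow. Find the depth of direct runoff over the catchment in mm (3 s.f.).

d ≈ 17.2 mm

Direct runoff: 0.0, 23.0, 113.5, 129.1, 245.6, 382.3, 578.8, 737.8, 969.9, 680.9, 478.0, 0.0 m³/s; ΣQ_DR = 4339 m³/s.
V = ΣQ_DR · Δt = 4339 × 1800 s = 7.810 × 10^6 m³.
Over A = 453 km², depth = V / A = 17.2 mm.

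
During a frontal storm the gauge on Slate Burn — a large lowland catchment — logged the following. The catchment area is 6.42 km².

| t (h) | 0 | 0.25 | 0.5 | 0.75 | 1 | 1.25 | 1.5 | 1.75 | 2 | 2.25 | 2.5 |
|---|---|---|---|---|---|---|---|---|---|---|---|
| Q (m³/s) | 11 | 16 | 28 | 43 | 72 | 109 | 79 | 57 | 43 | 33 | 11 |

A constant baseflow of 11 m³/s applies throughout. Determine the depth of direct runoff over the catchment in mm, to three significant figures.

Direct runoff: 0.0, 5.0, 17.0, 32.0, 61.0, 98.0, 68.0, 46.0, 32.0, 22.0, 0.0 m³/s; ΣQ_DR = 381.0 m³/s.
V = ΣQ_DR · Δt = 381.0 × 900 s = 3.429 × 10^5 m³.
Over A = 6.42 km², depth = V / A = 53.4 mm.

d ≈ 53.4 mm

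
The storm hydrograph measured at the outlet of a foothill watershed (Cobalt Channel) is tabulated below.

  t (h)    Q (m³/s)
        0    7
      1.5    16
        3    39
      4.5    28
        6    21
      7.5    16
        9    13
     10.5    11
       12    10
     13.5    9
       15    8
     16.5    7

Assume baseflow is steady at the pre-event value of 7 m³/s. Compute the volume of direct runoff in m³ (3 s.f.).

Direct-runoff ordinates (Q − Q_b): 0.0, 9.0, 32.0, 21.0, 14.0, 9.0, 6.0, 4.0, 3.0, 2.0, 1.0, 0.0 m³/s.
ΣQ_DR = 101.0 m³/s.
With Δt = 1.5 h = 5400 s, V = ΣQ_DR · Δt = 101.0 × 5400 = 5.45 × 10^5 m³.

V ≈ 5.45 × 10^5 m³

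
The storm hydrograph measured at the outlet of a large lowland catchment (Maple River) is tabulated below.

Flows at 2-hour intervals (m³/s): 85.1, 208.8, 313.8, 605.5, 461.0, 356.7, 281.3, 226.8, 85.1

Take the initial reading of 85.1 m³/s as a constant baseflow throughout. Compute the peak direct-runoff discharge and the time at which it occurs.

Q_p = 520.4 m³/s at t = 6 h

Subtracting baseflow gives direct-runoff ordinates: 0.0, 123.7, 228.7, 520.4, 375.9, 271.6, 196.2, 141.7, 0.0 m³/s.
The maximum is 520.4 m³/s, occurring at the reading for t = 6 h.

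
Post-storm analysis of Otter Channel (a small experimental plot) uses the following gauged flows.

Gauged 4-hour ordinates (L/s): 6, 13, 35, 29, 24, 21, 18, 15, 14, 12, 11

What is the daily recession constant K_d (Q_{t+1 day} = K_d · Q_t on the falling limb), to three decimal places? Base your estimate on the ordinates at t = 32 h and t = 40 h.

K_d ≈ 0.485

Between t = 32 h and t = 40 h the flow falls from 14 to 11 L/s over 2×4 h = 8 h.
Per-interval ratio K = (11/14)^(1/2) = 0.8864; K_d = K^(24/4) = 0.485.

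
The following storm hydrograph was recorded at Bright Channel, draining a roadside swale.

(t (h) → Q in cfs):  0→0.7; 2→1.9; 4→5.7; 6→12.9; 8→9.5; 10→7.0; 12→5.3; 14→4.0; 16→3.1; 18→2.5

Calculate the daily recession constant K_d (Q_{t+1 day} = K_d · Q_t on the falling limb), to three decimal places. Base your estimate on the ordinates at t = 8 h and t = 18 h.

K_d ≈ 0.041

Between t = 8 h and t = 18 h the flow falls from 9.5 to 2.5 cfs over 5×2 h = 10 h.
Per-interval ratio K = (2.5/9.5)^(1/5) = 0.7657; K_d = K^(24/2) = 0.041.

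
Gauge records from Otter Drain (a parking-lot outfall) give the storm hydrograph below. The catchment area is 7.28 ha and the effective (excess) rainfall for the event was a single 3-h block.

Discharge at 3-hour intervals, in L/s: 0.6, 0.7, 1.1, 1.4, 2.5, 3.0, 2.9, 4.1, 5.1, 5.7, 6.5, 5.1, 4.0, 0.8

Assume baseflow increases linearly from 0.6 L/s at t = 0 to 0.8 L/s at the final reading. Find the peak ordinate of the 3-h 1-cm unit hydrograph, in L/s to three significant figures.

Direct runoff: 0.00, 0.08, 0.47, 0.75, 1.84, 2.32, 2.21, 3.39, 4.38, 4.96, 5.75, 4.33, 3.22, 0.00 L/s; ΣQ_DR = 33.70 L/s, peak = 5.75 L/s.
Runoff depth d = ΣQ_DR·Δt / A = 33.70 × 10800 / (7.28 ha) = 4.999 mm.
The 1-cm UH is the DRH scaled by (10 mm)/d, so U_p = 5.75 × 10/4.999 = 11.5 L/s.

U_p ≈ 11.5 L/s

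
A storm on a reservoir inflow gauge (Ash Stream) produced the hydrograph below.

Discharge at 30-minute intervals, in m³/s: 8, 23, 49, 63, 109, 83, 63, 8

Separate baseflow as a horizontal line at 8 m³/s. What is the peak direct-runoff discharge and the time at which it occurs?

Q_p = 101.0 m³/s at t = 2 h

Subtracting baseflow gives direct-runoff ordinates: 0.0, 15.0, 41.0, 55.0, 101.0, 75.0, 55.0, 0.0 m³/s.
The maximum is 101.0 m³/s, occurring at the reading for t = 2 h.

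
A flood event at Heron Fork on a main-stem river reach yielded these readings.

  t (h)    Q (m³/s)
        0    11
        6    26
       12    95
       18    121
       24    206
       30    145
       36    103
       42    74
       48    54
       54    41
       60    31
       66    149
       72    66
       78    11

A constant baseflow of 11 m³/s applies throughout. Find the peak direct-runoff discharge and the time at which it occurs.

Q_p = 195.0 m³/s at t = 24 h

Subtracting baseflow gives direct-runoff ordinates: 0.0, 15.0, 84.0, 110.0, 195.0, 134.0, 92.0, 63.0, 43.0, 30.0, 20.0, 138.0, 55.0, 0.0 m³/s.
The maximum is 195.0 m³/s, occurring at the reading for t = 24 h.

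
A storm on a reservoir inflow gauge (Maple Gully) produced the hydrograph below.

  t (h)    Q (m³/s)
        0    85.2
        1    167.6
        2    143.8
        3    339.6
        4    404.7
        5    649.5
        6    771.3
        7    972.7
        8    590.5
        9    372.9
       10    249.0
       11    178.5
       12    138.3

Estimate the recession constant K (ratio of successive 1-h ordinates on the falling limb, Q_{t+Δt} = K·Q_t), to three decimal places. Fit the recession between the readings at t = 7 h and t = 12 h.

K ≈ 0.677

Using the recession-limb readings at t = 7 h and t = 12 h: Q falls from 972.7 to 138.3 m³/s over 5 intervals.
K = (Q₂/Q₁)^(1/5) = (138.3/972.7)^(1/5) = 0.677.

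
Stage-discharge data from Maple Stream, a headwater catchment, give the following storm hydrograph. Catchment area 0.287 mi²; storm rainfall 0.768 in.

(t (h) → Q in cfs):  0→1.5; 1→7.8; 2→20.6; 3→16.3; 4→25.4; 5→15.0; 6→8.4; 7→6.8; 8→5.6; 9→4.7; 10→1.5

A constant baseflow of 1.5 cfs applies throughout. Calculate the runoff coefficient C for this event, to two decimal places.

C ≈ 0.68

ΣQ_DR = 97.10 cfs; V = ΣQ_DR·Δt = 3.496 × 10^5 ft³.
Runoff depth d = V / A = 0.5243 in.
C = d / P = 0.5243 / 0.768 = 0.68.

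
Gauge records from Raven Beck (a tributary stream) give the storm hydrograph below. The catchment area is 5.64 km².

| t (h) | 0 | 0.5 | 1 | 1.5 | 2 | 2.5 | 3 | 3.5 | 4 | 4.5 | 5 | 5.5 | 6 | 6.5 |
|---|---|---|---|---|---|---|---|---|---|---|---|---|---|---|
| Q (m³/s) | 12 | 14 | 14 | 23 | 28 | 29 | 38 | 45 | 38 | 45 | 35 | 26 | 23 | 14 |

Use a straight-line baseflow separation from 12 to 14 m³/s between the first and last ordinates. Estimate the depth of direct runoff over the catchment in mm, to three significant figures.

d ≈ 64.5 mm

Direct runoff: 0.00, 1.85, 1.69, 10.54, 15.38, 16.23, 25.08, 31.92, 24.77, 31.62, 21.46, 12.31, 9.15, 0.00 m³/s; ΣQ_DR = 202.0 m³/s.
V = ΣQ_DR · Δt = 202.0 × 1800 s = 3.636 × 10^5 m³.
Over A = 5.64 km², depth = V / A = 64.5 mm.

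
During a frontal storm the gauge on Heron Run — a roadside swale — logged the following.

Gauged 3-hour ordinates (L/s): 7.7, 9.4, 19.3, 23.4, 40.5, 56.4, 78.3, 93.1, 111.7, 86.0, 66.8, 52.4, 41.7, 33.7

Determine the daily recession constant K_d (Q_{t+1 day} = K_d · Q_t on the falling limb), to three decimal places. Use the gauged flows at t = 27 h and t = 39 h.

K_d ≈ 0.154

Between t = 27 h and t = 39 h the flow falls from 86.0 to 33.7 L/s over 4×3 h = 12 h.
Per-interval ratio K = (33.7/86.0)^(1/4) = 0.7912; K_d = K^(24/3) = 0.154.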